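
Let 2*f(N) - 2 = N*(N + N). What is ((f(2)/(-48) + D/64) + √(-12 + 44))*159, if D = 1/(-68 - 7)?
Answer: -26553/1600 + 636*√2 ≈ 882.84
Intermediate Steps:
D = -1/75 (D = 1/(-75) = -1/75 ≈ -0.013333)
f(N) = 1 + N² (f(N) = 1 + (N*(N + N))/2 = 1 + (N*(2*N))/2 = 1 + (2*N²)/2 = 1 + N²)
((f(2)/(-48) + D/64) + √(-12 + 44))*159 = (((1 + 2²)/(-48) - 1/75/64) + √(-12 + 44))*159 = (((1 + 4)*(-1/48) - 1/75*1/64) + √32)*159 = ((5*(-1/48) - 1/4800) + 4*√2)*159 = ((-5/48 - 1/4800) + 4*√2)*159 = (-167/1600 + 4*√2)*159 = -26553/1600 + 636*√2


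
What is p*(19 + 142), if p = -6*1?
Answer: -966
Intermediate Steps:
p = -6
p*(19 + 142) = -6*(19 + 142) = -6*161 = -966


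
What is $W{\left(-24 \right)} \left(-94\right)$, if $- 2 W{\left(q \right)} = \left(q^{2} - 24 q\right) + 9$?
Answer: $54567$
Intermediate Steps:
$W{\left(q \right)} = - \frac{9}{2} + 12 q - \frac{q^{2}}{2}$ ($W{\left(q \right)} = - \frac{\left(q^{2} - 24 q\right) + 9}{2} = - \frac{9 + q^{2} - 24 q}{2} = - \frac{9}{2} + 12 q - \frac{q^{2}}{2}$)
$W{\left(-24 \right)} \left(-94\right) = \left(- \frac{9}{2} + 12 \left(-24\right) - \frac{\left(-24\right)^{2}}{2}\right) \left(-94\right) = \left(- \frac{9}{2} - 288 - 288\right) \left(-94\right) = \left(- \frac{1161}{2}\right) \left(-94\right) = 54567$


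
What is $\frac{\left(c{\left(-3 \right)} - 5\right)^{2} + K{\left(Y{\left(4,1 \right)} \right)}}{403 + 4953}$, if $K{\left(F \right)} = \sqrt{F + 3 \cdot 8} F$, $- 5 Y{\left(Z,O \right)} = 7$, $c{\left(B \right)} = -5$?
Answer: $\frac{25}{1339} - \frac{7 \sqrt{565}}{133900} \approx 0.017428$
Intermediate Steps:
$Y{\left(Z,O \right)} = - \frac{7}{5}$ ($Y{\left(Z,O \right)} = \left(- \frac{1}{5}\right) 7 = - \frac{7}{5}$)
$K{\left(F \right)} = F \sqrt{24 + F}$ ($K{\left(F \right)} = \sqrt{F + 24} F = \sqrt{24 + F} F = F \sqrt{24 + F}$)
$\frac{\left(c{\left(-3 \right)} - 5\right)^{2} + K{\left(Y{\left(4,1 \right)} \right)}}{403 + 4953} = \frac{\left(-5 - 5\right)^{2} - \frac{7 \sqrt{24 - \frac{7}{5}}}{5}}{403 + 4953} = \frac{\left(-10\right)^{2} - \frac{7 \sqrt{\frac{113}{5}}}{5}}{5356} = \left(100 - \frac{7 \frac{\sqrt{565}}{5}}{5}\right) \frac{1}{5356} = \left(100 - \frac{7 \sqrt{565}}{25}\right) \frac{1}{5356} = \frac{25}{1339} - \frac{7 \sqrt{565}}{133900}$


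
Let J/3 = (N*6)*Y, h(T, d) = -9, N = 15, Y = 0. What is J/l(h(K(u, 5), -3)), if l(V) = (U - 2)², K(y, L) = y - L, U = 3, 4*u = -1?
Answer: 0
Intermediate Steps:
u = -¼ (u = (¼)*(-1) = -¼ ≈ -0.25000)
l(V) = 1 (l(V) = (3 - 2)² = 1² = 1)
J = 0 (J = 3*((15*6)*0) = 3*(90*0) = 3*0 = 0)
J/l(h(K(u, 5), -3)) = 0/1 = 0*1 = 0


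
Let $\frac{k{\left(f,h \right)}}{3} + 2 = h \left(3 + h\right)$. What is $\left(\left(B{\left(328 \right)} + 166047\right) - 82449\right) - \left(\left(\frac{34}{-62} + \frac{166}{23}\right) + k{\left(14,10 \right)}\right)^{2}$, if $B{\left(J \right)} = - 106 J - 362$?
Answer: $- \frac{52948802517}{508369} \approx -1.0415 \cdot 10^{5}$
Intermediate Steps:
$B{\left(J \right)} = -362 - 106 J$
$k{\left(f,h \right)} = -6 + 3 h \left(3 + h\right)$
$\left(\left(B{\left(328 \right)} + 166047\right) - 82449\right) - \left(\left(\frac{34}{-62} + \frac{166}{23}\right) + k{\left(14,10 \right)}\right)^{2} = \left(\left(\left(-362 - 34768\right) + 166047\right) - 82449\right) - \left(\left(\frac{34}{-62} + \frac{166}{23}\right) + \left(-6 + 3 \cdot 10^{2} + 9 \cdot 10\right)\right)^{2} = \left(\left(\left(-362 - 34768\right) + 166047\right) - 82449\right) - \left(\left(34 \left(- \frac{1}{62}\right) + 166 \cdot \frac{1}{23}\right) + \left(-6 + 3 \cdot 100 + 90\right)\right)^{2} = \left(\left(-35130 + 166047\right) - 82449\right) - \left(\left(- \frac{17}{31} + \frac{166}{23}\right) + \left(-6 + 300 + 90\right)\right)^{2} = \left(130917 - 82449\right) - \left(\frac{4755}{713} + 384\right)^{2} = 48468 - \left(\frac{278547}{713}\right)^{2} = 48468 - \frac{77588431209}{508369} = - \frac{52948802517}{508369}$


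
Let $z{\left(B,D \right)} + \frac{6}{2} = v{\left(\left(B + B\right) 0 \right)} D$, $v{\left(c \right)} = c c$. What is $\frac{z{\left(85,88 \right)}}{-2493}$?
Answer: $\frac{1}{831} \approx 0.0012034$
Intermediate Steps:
$v{\left(c \right)} = c^{2}$
$z{\left(B,D \right)} = -3$ ($z{\left(B,D \right)} = -3 + \left(\left(B + B\right) 0\right)^{2} D = -3 + \left(2 B 0\right)^{2} D = -3 + 0^{2} D = -3 + 0 D = -3 + 0 = -3$)
$\frac{z{\left(85,88 \right)}}{-2493} = - \frac{3}{-2493} = \left(-3\right) \left(- \frac{1}{2493}\right) = \frac{1}{831}$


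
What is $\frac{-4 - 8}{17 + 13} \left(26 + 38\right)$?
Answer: $- \frac{128}{5} \approx -25.6$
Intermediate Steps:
$\frac{-4 - 8}{17 + 13} \left(26 + 38\right) = - \frac{12}{30} \cdot 64 = \left(-12\right) \frac{1}{30} \cdot 64 = \left(- \frac{2}{5}\right) 64 = - \frac{128}{5}$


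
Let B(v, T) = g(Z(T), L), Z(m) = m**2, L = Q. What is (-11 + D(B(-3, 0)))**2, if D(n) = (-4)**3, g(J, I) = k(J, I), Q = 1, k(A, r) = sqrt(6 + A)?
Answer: 5625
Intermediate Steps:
L = 1
g(J, I) = sqrt(6 + J)
B(v, T) = sqrt(6 + T**2)
D(n) = -64
(-11 + D(B(-3, 0)))**2 = (-11 - 64)**2 = (-75)**2 = 5625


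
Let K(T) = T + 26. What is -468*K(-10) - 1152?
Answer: -8640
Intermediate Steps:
K(T) = 26 + T
-468*K(-10) - 1152 = -468*(26 - 10) - 1152 = -468*16 - 1152 = -7488 - 1152 = -8640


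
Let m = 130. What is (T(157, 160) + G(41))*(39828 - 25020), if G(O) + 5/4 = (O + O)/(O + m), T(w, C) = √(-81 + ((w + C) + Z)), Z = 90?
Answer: -650318/57 + 14808*√326 ≈ 2.5596e+5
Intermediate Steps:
T(w, C) = √(9 + C + w) (T(w, C) = √(-81 + ((w + C) + 90)) = √(-81 + ((C + w) + 90)) = √(-81 + (90 + C + w)) = √(9 + C + w))
G(O) = -5/4 + 2*O/(130 + O) (G(O) = -5/4 + (O + O)/(O + 130) = -5/4 + (2*O)/(130 + O) = -5/4 + 2*O/(130 + O))
(T(157, 160) + G(41))*(39828 - 25020) = (√(9 + 160 + 157) + (-650 + 3*41)/(4*(130 + 41)))*(39828 - 25020) = (√326 + (¼)*(-650 + 123)/171)*14808 = (√326 + (¼)*(1/171)*(-527))*14808 = (√326 - 527/684)*14808 = (-527/684 + √326)*14808 = -650318/57 + 14808*√326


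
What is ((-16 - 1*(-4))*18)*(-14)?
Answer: 3024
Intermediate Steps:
((-16 - 1*(-4))*18)*(-14) = ((-16 + 4)*18)*(-14) = -12*18*(-14) = -216*(-14) = 3024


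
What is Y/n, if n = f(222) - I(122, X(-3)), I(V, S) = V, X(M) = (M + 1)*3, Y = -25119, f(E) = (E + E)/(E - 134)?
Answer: 552618/2573 ≈ 214.78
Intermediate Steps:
f(E) = 2*E/(-134 + E) (f(E) = (2*E)/(-134 + E) = 2*E/(-134 + E))
X(M) = 3 + 3*M (X(M) = (1 + M)*3 = 3 + 3*M)
n = -2573/22 (n = 2*222/(-134 + 222) - 1*122 = 2*222/88 - 122 = 2*222*(1/88) - 122 = 111/22 - 122 = -2573/22 ≈ -116.95)
Y/n = -25119/(-2573/22) = -25119*(-22/2573) = 552618/2573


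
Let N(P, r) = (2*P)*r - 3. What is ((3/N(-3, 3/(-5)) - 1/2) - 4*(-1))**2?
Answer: 289/4 ≈ 72.250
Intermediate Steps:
N(P, r) = -3 + 2*P*r (N(P, r) = 2*P*r - 3 = -3 + 2*P*r)
((3/N(-3, 3/(-5)) - 1/2) - 4*(-1))**2 = ((3/(-3 + 2*(-3)*(3/(-5))) - 1/2) - 4*(-1))**2 = ((3/(-3 + 2*(-3)*(3*(-1/5))) - 1*1/2) + 4)**2 = ((3/(-3 + 2*(-3)*(-3/5)) - 1/2) + 4)**2 = ((3/(-3 + 18/5) - 1/2) + 4)**2 = ((3/(3/5) - 1/2) + 4)**2 = ((3*(5/3) - 1/2) + 4)**2 = ((5 - 1/2) + 4)**2 = (9/2 + 4)**2 = (17/2)**2 = 289/4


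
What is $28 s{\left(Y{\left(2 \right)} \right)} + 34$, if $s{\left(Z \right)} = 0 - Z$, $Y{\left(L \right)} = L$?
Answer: $-22$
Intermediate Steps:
$s{\left(Z \right)} = - Z$
$28 s{\left(Y{\left(2 \right)} \right)} + 34 = 28 \left(\left(-1\right) 2\right) + 34 = 28 \left(-2\right) + 34 = -56 + 34 = -22$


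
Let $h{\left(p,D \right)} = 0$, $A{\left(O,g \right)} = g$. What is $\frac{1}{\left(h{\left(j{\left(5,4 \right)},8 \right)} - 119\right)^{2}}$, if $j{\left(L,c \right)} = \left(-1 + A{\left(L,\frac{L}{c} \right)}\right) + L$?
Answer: $\frac{1}{14161} \approx 7.0616 \cdot 10^{-5}$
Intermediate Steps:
$j{\left(L,c \right)} = -1 + L + \frac{L}{c}$ ($j{\left(L,c \right)} = \left(-1 + \frac{L}{c}\right) + L = -1 + L + \frac{L}{c}$)
$\frac{1}{\left(h{\left(j{\left(5,4 \right)},8 \right)} - 119\right)^{2}} = \frac{1}{\left(0 - 119\right)^{2}} = \frac{1}{\left(-119\right)^{2}} = \frac{1}{14161}$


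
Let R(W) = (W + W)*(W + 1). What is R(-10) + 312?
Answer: 492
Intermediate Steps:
R(W) = 2*W*(1 + W) (R(W) = (2*W)*(1 + W) = 2*W*(1 + W))
R(-10) + 312 = 2*(-10)*(1 - 10) + 312 = 2*(-10)*(-9) + 312 = 180 + 312 = 492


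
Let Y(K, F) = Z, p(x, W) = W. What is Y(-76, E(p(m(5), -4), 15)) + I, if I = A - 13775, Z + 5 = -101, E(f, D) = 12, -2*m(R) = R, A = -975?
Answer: -14856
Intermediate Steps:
m(R) = -R/2
Z = -106 (Z = -5 - 101 = -106)
I = -14750 (I = -975 - 13775 = -14750)
Y(K, F) = -106
Y(-76, E(p(m(5), -4), 15)) + I = -106 - 14750 = -14856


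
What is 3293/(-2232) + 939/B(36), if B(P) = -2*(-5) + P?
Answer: 972185/51336 ≈ 18.938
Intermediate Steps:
B(P) = 10 + P
3293/(-2232) + 939/B(36) = 3293/(-2232) + 939/(10 + 36) = 3293*(-1/2232) + 939/46 = -3293/2232 + 939*(1/46) = -3293/2232 + 939/46 = 972185/51336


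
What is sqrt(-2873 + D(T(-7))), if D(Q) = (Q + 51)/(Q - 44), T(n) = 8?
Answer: I*sqrt(103487)/6 ≈ 53.616*I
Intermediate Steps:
D(Q) = (51 + Q)/(-44 + Q)
sqrt(-2873 + D(T(-7))) = sqrt(-2873 + (51 + 8)/(-44 + 8)) = sqrt(-2873 + 59/(-36)) = sqrt(-2873 - 1/36*59) = sqrt(-2873 - 59/36) = sqrt(-103487/36) = I*sqrt(103487)/6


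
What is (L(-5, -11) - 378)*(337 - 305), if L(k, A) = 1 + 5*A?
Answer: -13824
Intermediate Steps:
(L(-5, -11) - 378)*(337 - 305) = ((1 + 5*(-11)) - 378)*(337 - 305) = ((1 - 55) - 378)*32 = (-54 - 378)*32 = -432*32 = -13824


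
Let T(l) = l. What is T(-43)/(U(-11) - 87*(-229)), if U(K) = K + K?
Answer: -43/19901 ≈ -0.0021607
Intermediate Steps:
U(K) = 2*K
T(-43)/(U(-11) - 87*(-229)) = -43/(2*(-11) - 87*(-229)) = -43/(-22 + 19923) = -43/19901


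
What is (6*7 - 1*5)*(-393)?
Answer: -14541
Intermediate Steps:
(6*7 - 1*5)*(-393) = (42 - 5)*(-393) = 37*(-393) = -14541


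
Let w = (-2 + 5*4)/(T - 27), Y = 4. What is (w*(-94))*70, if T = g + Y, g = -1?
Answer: 4935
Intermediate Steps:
T = 3 (T = -1 + 4 = 3)
w = -¾ (w = (-2 + 5*4)/(3 - 27) = (-2 + 20)/(-24) = 18*(-1/24) = -¾ ≈ -0.75000)
(w*(-94))*70 = -¾*(-94)*70 = (141/2)*70 = 4935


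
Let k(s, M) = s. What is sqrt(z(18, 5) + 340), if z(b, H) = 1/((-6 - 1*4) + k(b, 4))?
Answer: sqrt(5442)/4 ≈ 18.442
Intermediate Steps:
z(b, H) = 1/(-10 + b) (z(b, H) = 1/((-6 - 1*4) + b) = 1/((-6 - 4) + b) = 1/(-10 + b))
sqrt(z(18, 5) + 340) = sqrt(1/(-10 + 18) + 340) = sqrt(1/8 + 340) = sqrt(2721/8) = sqrt(5442)/4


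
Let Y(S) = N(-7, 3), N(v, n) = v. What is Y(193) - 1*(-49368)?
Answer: 49361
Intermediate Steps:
Y(S) = -7
Y(193) - 1*(-49368) = -7 - 1*(-49368) = -7 + 49368 = 49361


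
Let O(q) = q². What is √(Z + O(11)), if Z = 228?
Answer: √349 ≈ 18.682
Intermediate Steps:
√(Z + O(11)) = √(228 + 11²) = √(228 + 121) = √349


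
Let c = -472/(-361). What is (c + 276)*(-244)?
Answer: -24426352/361 ≈ -67663.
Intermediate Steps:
c = 472/361 (c = -472*(-1/361) = 472/361 ≈ 1.3075)
(c + 276)*(-244) = (472/361 + 276)*(-244) = (100108/361)*(-244) = -24426352/361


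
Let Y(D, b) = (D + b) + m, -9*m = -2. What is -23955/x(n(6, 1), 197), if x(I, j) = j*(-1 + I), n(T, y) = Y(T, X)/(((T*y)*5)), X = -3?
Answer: 6467850/47477 ≈ 136.23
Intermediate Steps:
m = 2/9 (m = -1/9*(-2) = 2/9 ≈ 0.22222)
Y(D, b) = 2/9 + D + b (Y(D, b) = (D + b) + 2/9 = 2/9 + D + b)
n(T, y) = (-25/9 + T)/(5*T*y) (n(T, y) = (2/9 + T - 3)/(((T*y)*5)) = (-25/9 + T)/((5*T*y)) = (-25/9 + T)*(1/(5*T*y)) = (-25/9 + T)/(5*T*y))
-23955/x(n(6, 1), 197) = -23955*1/(197*(-1 + (1/45)*(-25 + 9*6)/(6*1))) = -23955*1/(197*(-1 + (1/45)*(1/6)*1*(-25 + 54))) = -23955*1/(197*(-1 + (1/45)*(1/6)*1*29)) = -23955*1/(197*(-1 + 29/270)) = -23955/(197*(-241/270)) = -23955/(-47477/270) = -23955*(-270/47477) = 6467850/47477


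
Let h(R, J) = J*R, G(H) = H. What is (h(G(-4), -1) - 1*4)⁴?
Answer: 0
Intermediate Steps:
(h(G(-4), -1) - 1*4)⁴ = (-1*(-4) - 1*4)⁴ = (4 - 4)⁴ = 0⁴ = 0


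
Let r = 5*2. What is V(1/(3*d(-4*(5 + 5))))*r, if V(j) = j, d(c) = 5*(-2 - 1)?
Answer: -2/9 ≈ -0.22222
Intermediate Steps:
d(c) = -15 (d(c) = 5*(-3) = -15)
r = 10
V(1/(3*d(-4*(5 + 5))))*r = 10/(3*(-15)) = 10/(-45) = -1/45*10 = -2/9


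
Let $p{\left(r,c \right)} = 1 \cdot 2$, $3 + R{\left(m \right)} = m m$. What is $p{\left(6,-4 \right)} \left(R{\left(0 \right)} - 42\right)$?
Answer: $-90$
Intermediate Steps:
$R{\left(m \right)} = -3 + m^{2}$ ($R{\left(m \right)} = -3 + m m = -3 + m^{2}$)
$p{\left(r,c \right)} = 2$
$p{\left(6,-4 \right)} \left(R{\left(0 \right)} - 42\right) = 2 \left(\left(-3 + 0^{2}\right) - 42\right) = 2 \left(\left(-3 + 0\right) - 42\right) = 2 \left(-3 - 42\right) = 2 \left(-45\right) = -90$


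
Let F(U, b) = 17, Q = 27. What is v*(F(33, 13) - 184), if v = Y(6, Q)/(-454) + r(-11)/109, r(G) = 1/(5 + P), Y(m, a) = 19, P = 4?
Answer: 3036895/445374 ≈ 6.8188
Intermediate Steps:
r(G) = ⅑ (r(G) = 1/(5 + 4) = 1/9 = ⅑)
v = -18185/445374 (v = 19/(-454) + (⅑)/109 = 19*(-1/454) + (⅑)*(1/109) = -19/454 + 1/981 = -18185/445374 ≈ -0.040831)
v*(F(33, 13) - 184) = -18185*(17 - 184)/445374 = -18185/445374*(-167) = 3036895/445374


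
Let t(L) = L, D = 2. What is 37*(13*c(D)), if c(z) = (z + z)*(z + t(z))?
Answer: 7696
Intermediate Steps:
c(z) = 4*z² (c(z) = (z + z)*(z + z) = (2*z)*(2*z) = 4*z²)
37*(13*c(D)) = 37*(13*(4*2²)) = 37*(13*(4*4)) = 37*(13*16) = 37*208 = 7696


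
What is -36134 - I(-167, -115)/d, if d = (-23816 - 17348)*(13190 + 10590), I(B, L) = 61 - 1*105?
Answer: -8842711757331/244719980 ≈ -36134.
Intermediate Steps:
I(B, L) = -44 (I(B, L) = 61 - 105 = -44)
d = -978879920 (d = -41164*23780 = -978879920)
-36134 - I(-167, -115)/d = -36134 - (-44)/(-978879920) = -36134 - (-44)*(-1)/978879920 = -36134 - 1*11/244719980 = -36134 - 11/244719980 = -8842711757331/244719980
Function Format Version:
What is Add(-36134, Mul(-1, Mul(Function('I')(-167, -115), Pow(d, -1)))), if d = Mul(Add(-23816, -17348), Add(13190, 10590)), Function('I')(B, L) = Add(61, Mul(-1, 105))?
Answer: Rational(-8842711757331, 244719980) ≈ -36134.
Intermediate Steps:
Function('I')(B, L) = -44 (Function('I')(B, L) = Add(61, -105) = -44)
d = -978879920 (d = Mul(-41164, 23780) = -978879920)
Add(-36134, Mul(-1, Mul(Function('I')(-167, -115), Pow(d, -1)))) = Add(-36134, Mul(-1, Mul(-44, Pow(-978879920, -1)))) = Add(-36134, Mul(-1, Mul(-44, Rational(-1, 978879920)))) = Add(-36134, Mul(-1, Rational(11, 244719980))) = Add(-36134, Rational(-11, 244719980)) = Rational(-8842711757331, 244719980)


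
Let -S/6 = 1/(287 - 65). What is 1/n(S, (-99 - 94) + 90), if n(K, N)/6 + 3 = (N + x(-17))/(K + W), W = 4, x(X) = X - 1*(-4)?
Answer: -49/9466 ≈ -0.0051764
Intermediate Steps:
x(X) = 4 + X (x(X) = X + 4 = 4 + X)
S = -1/37 (S = -6/(287 - 65) = -6/222 = -6*1/222 = -1/37 ≈ -0.027027)
n(K, N) = -18 + 6*(-13 + N)/(4 + K) (n(K, N) = -18 + 6*((N + (4 - 17))/(K + 4)) = -18 + 6*((N - 13)/(4 + K)) = -18 + 6*((-13 + N)/(4 + K)) = -18 + 6*(-13 + N)/(4 + K))
1/n(S, (-99 - 94) + 90) = 1/(6*(-25 + ((-99 - 94) + 90) - 3*(-1/37))/(4 - 1/37)) = 1/(6*(-25 + (-193 + 90) + 3/37)/(147/37)) = 1/(6*(37/147)*(-25 - 103 + 3/37)) = 1/(6*(37/147)*(-4733/37)) = 1/(-9466/49) = -49/9466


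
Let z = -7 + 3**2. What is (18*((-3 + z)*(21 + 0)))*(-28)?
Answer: 10584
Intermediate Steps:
z = 2 (z = -7 + 9 = 2)
(18*((-3 + z)*(21 + 0)))*(-28) = (18*((-3 + 2)*(21 + 0)))*(-28) = (18*(-1*21))*(-28) = (18*(-21))*(-28) = -378*(-28) = 10584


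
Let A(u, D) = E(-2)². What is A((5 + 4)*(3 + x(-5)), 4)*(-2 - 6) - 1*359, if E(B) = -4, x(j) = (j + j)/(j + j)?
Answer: -487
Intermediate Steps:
x(j) = 1 (x(j) = (2*j)/((2*j)) = (2*j)*(1/(2*j)) = 1)
A(u, D) = 16 (A(u, D) = (-4)² = 16)
A((5 + 4)*(3 + x(-5)), 4)*(-2 - 6) - 1*359 = 16*(-2 - 6) - 1*359 = 16*(-8) - 359 = -128 - 359 = -487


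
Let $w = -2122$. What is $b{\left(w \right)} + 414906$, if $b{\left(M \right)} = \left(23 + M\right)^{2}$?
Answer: $4820707$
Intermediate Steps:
$b{\left(w \right)} + 414906 = \left(23 - 2122\right)^{2} + 414906 = \left(-2099\right)^{2} + 414906 = 4405801 + 414906 = 4820707$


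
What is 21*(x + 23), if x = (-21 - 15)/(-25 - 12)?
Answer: 18627/37 ≈ 503.43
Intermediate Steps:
x = 36/37 (x = -36/(-37) = -36*(-1/37) = 36/37 ≈ 0.97297)
21*(x + 23) = 21*(36/37 + 23) = 21*(887/37) = 18627/37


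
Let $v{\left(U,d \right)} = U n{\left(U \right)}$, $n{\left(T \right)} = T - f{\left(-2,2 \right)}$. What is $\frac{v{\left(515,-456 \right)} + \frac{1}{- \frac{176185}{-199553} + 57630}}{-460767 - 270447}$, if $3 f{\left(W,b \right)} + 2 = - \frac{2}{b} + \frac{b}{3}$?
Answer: $- \frac{27493238487858227}{75683383868322450} \approx -0.36327$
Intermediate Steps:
$f{\left(W,b \right)} = - \frac{2}{3} - \frac{2}{3 b} + \frac{b}{9}$ ($f{\left(W,b \right)} = - \frac{2}{3} + \frac{- \frac{2}{b} + \frac{b}{3}}{3} = - \frac{2}{3} + \left(- \frac{2}{3 b} + \frac{b}{9}\right) = - \frac{2}{3} - \frac{2}{3 b} + \frac{b}{9}$)
$n{\left(T \right)} = \frac{7}{9} + T$ ($n{\left(T \right)} = T - \frac{-6 + 2 \left(-6 + 2\right)}{9 \cdot 2} = T - \frac{1}{9} \cdot \frac{1}{2} \left(-6 + 2 \left(-4\right)\right) = T - \frac{1}{9} \cdot \frac{1}{2} \left(-6 - 8\right) = T - \frac{1}{9} \cdot \frac{1}{2} \left(-14\right) = T - - \frac{7}{9} = T + \frac{7}{9} = \frac{7}{9} + T$)
$v{\left(U,d \right)} = U \left(\frac{7}{9} + U\right)$
$\frac{v{\left(515,-456 \right)} + \frac{1}{- \frac{176185}{-199553} + 57630}}{-460767 - 270447} = \frac{\frac{1}{9} \cdot 515 \left(7 + 9 \cdot 515\right) + \frac{1}{- \frac{176185}{-199553} + 57630}}{-460767 - 270447} = \frac{\frac{1}{9} \cdot 515 \left(7 + 4635\right) + \frac{1}{\left(-176185\right) \left(- \frac{1}{199553}\right) + 57630}}{-731214} = \left(\frac{1}{9} \cdot 515 \cdot 4642 + \frac{1}{\frac{176185}{199553} + 57630}\right) \left(- \frac{1}{731214}\right) = \left(\frac{2390630}{9} + \frac{1}{\frac{11500415575}{199553}}\right) \left(- \frac{1}{731214}\right) = \left(\frac{2390630}{9} + \frac{199553}{11500415575}\right) \left(- \frac{1}{731214}\right) = \frac{27493238487858227}{103503740175} \left(- \frac{1}{731214}\right) = - \frac{27493238487858227}{75683383868322450}$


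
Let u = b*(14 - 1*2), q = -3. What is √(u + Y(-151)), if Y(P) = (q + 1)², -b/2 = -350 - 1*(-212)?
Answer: 2*√829 ≈ 57.585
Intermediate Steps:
b = 276 (b = -2*(-350 - 1*(-212)) = -2*(-350 + 212) = -2*(-138) = 276)
Y(P) = 4 (Y(P) = (-3 + 1)² = (-2)² = 4)
u = 3312 (u = 276*(14 - 1*2) = 276*(14 - 2) = 276*12 = 3312)
√(u + Y(-151)) = √(3312 + 4) = √3316 = 2*√829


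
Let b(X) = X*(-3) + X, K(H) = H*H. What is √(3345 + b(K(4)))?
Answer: √3313 ≈ 57.559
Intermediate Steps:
K(H) = H²
b(X) = -2*X (b(X) = -3*X + X = -2*X)
√(3345 + b(K(4))) = √(3345 - 2*4²) = √(3345 - 2*16) = √(3345 - 32) = √3313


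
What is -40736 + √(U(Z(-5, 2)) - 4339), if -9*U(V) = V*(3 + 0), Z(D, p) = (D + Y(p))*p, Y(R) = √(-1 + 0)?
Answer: -40736 + √(-39021 - 6*I)/3 ≈ -40736.0 - 65.846*I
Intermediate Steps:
Y(R) = I (Y(R) = √(-1) = I)
Z(D, p) = p*(I + D) (Z(D, p) = (D + I)*p = (I + D)*p = p*(I + D))
U(V) = -V/3 (U(V) = -V*(3 + 0)/9 = -V*3/9 = -V/3)
-40736 + √(U(Z(-5, 2)) - 4339) = -40736 + √(-2*(I - 5)/3 - 4339) = -40736 + √(-2*(-5 + I)/3 - 4339) = -40736 + √(-(-10 + 2*I)/3 - 4339) = -40736 + √((10/3 - 2*I/3) - 4339) = -40736 + √(-13007/3 - 2*I/3)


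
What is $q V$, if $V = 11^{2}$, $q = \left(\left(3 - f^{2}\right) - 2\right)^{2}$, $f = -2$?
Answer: $1089$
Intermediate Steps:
$q = 9$ ($q = \left(\left(3 - \left(-2\right)^{2}\right) - 2\right)^{2} = \left(\left(3 - 4\right) - 2\right)^{2} = \left(-1 - 2\right)^{2} = \left(-3\right)^{2} = 9$)
$V = 121$
$q V = 9 \cdot 121 = 1089$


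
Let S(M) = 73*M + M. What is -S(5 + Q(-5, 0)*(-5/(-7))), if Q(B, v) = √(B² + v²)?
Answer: -4440/7 ≈ -634.29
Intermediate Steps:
S(M) = 74*M
-S(5 + Q(-5, 0)*(-5/(-7))) = -74*(5 + √((-5)² + 0²)*(-5/(-7))) = -74*(5 + √(25 + 0)*(-5*(-⅐))) = -74*(5 + √25*(5/7)) = -74*(5 + 5*(5/7)) = -74*(5 + 25/7) = -74*60/7 = -1*4440/7 = -4440/7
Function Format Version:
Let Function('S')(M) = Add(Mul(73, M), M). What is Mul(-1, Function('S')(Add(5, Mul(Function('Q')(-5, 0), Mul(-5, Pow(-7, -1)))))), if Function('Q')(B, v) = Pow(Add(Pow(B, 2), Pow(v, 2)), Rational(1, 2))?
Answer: Rational(-4440, 7) ≈ -634.29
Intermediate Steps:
Function('S')(M) = Mul(74, M)
Mul(-1, Function('S')(Add(5, Mul(Function('Q')(-5, 0), Mul(-5, Pow(-7, -1)))))) = Mul(-1, Mul(74, Add(5, Mul(Pow(Add(Pow(-5, 2), Pow(0, 2)), Rational(1, 2)), Mul(-5, Pow(-7, -1)))))) = Mul(-1, Mul(74, Add(5, Mul(Pow(Add(25, 0), Rational(1, 2)), Mul(-5, Rational(-1, 7)))))) = Mul(-1, Mul(74, Add(5, Mul(Pow(25, Rational(1, 2)), Rational(5, 7))))) = Mul(-1, Mul(74, Add(5, Mul(5, Rational(5, 7))))) = Mul(-1, Mul(74, Add(5, Rational(25, 7)))) = Mul(-1, Mul(74, Rational(60, 7))) = Mul(-1, Rational(4440, 7)) = Rational(-4440, 7)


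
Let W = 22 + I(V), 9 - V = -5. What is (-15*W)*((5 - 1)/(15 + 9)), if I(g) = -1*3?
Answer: -95/2 ≈ -47.500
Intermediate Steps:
V = 14 (V = 9 - 1*(-5) = 9 + 5 = 14)
I(g) = -3
W = 19 (W = 22 - 3 = 19)
(-15*W)*((5 - 1)/(15 + 9)) = (-15*19)*((5 - 1)/(15 + 9)) = -1140/24 = -285*⅙ = -95/2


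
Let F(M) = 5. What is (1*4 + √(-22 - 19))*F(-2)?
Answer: 20 + 5*I*√41 ≈ 20.0 + 32.016*I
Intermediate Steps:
(1*4 + √(-22 - 19))*F(-2) = (1*4 + √(-22 - 19))*5 = (4 + √(-41))*5 = (4 + I*√41)*5 = 20 + 5*I*√41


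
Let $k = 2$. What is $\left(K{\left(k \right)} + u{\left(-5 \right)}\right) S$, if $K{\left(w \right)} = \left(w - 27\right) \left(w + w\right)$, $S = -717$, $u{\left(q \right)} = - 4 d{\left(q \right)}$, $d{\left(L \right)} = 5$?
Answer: $86040$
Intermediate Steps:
$u{\left(q \right)} = -20$ ($u{\left(q \right)} = \left(-4\right) 5 = -20$)
$K{\left(w \right)} = 2 w \left(-27 + w\right)$ ($K{\left(w \right)} = \left(-27 + w\right) 2 w = 2 w \left(-27 + w\right)$)
$\left(K{\left(k \right)} + u{\left(-5 \right)}\right) S = \left(2 \cdot 2 \left(-27 + 2\right) - 20\right) \left(-717\right) = \left(2 \cdot 2 \left(-25\right) - 20\right) \left(-717\right) = \left(-100 - 20\right) \left(-717\right) = \left(-120\right) \left(-717\right) = 86040$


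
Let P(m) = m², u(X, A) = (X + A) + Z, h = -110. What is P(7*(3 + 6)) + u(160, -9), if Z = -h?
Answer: 4230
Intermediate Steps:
Z = 110 (Z = -1*(-110) = 110)
u(X, A) = 110 + A + X (u(X, A) = (X + A) + 110 = (A + X) + 110 = 110 + A + X)
P(7*(3 + 6)) + u(160, -9) = (7*(3 + 6))² + (110 - 9 + 160) = (7*9)² + 261 = 63² + 261 = 3969 + 261 = 4230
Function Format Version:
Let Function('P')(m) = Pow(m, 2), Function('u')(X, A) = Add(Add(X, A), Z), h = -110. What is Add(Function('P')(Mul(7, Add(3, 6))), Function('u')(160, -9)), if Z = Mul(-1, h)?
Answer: 4230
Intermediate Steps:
Z = 110 (Z = Mul(-1, -110) = 110)
Function('u')(X, A) = Add(110, A, X) (Function('u')(X, A) = Add(Add(X, A), 110) = Add(Add(A, X), 110) = Add(110, A, X))
Add(Function('P')(Mul(7, Add(3, 6))), Function('u')(160, -9)) = Add(Pow(Mul(7, Add(3, 6)), 2), Add(110, -9, 160)) = Add(Pow(Mul(7, 9), 2), 261) = Add(Pow(63, 2), 261) = Add(3969, 261) = 4230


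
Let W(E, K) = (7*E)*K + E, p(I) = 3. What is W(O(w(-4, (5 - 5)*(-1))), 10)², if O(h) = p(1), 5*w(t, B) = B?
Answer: 45369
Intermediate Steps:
w(t, B) = B/5
O(h) = 3
W(E, K) = E + 7*E*K (W(E, K) = 7*E*K + E = E + 7*E*K)
W(O(w(-4, (5 - 5)*(-1))), 10)² = (3*(1 + 7*10))² = (3*(1 + 70))² = (3*71)² = 213² = 45369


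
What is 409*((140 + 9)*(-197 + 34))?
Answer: -9933383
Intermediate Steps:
409*((140 + 9)*(-197 + 34)) = 409*(149*(-163)) = 409*(-24287) = -9933383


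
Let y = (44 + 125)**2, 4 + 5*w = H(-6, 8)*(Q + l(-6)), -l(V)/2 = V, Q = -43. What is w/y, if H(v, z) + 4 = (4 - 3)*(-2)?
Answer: 14/10985 ≈ 0.0012745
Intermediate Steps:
l(V) = -2*V
H(v, z) = -6 (H(v, z) = -4 + (4 - 3)*(-2) = -4 + 1*(-2) = -4 - 2 = -6)
w = 182/5 (w = -4/5 + (-6*(-43 - 2*(-6)))/5 = -4/5 + (-6*(-43 + 12))/5 = -4/5 + (-6*(-31))/5 = -4/5 + (1/5)*186 = -4/5 + 186/5 = 182/5 ≈ 36.400)
y = 28561 (y = 169**2 = 28561)
w/y = (182/5)/28561 = (182/5)*(1/28561) = 14/10985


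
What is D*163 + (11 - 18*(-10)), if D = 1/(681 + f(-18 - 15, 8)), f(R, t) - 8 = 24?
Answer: 136346/713 ≈ 191.23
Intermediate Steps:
f(R, t) = 32 (f(R, t) = 8 + 24 = 32)
D = 1/713 (D = 1/(681 + 32) = 1/713 ≈ 0.0014025)
D*163 + (11 - 18*(-10)) = (1/713)*163 + (11 - 18*(-10)) = 163/713 + (11 + 180) = 163/713 + 191 = 136346/713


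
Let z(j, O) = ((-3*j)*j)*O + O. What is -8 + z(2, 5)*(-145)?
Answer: 7967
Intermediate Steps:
z(j, O) = O - 3*O*j² (z(j, O) = (-3*j²)*O + O = -3*O*j² + O = O - 3*O*j²)
-8 + z(2, 5)*(-145) = -8 + (5*(1 - 3*2²))*(-145) = -8 + (5*(1 - 3*4))*(-145) = -8 + (5*(1 - 12))*(-145) = -8 + (5*(-11))*(-145) = -8 - 55*(-145) = -8 + 7975 = 7967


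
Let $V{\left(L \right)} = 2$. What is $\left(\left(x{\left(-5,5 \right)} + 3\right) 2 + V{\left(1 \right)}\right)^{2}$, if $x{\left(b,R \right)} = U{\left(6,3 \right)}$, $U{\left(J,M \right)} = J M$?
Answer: $1936$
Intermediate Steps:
$x{\left(b,R \right)} = 18$ ($x{\left(b,R \right)} = 6 \cdot 3 = 18$)
$\left(\left(x{\left(-5,5 \right)} + 3\right) 2 + V{\left(1 \right)}\right)^{2} = \left(\left(18 + 3\right) 2 + 2\right)^{2} = \left(21 \cdot 2 + 2\right)^{2} = \left(42 + 2\right)^{2} = 44^{2} = 1936$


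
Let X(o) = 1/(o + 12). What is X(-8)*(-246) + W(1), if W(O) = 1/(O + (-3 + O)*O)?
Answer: -125/2 ≈ -62.500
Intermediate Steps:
W(O) = 1/(O + O*(-3 + O))
X(o) = 1/(12 + o)
X(-8)*(-246) + W(1) = -246/(12 - 8) + 1/(1*(-2 + 1)) = -246/4 + 1/(-1) = (1/4)*(-246) + 1*(-1) = -123/2 - 1 = -125/2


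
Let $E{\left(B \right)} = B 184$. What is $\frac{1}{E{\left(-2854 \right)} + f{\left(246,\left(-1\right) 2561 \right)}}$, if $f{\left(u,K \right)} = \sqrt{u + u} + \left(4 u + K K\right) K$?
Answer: $- \frac{5599976547}{94079211980850129463} - \frac{2 \sqrt{123}}{282237635942550388389} \approx -5.9524 \cdot 10^{-11}$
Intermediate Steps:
$E{\left(B \right)} = 184 B$
$f{\left(u,K \right)} = K \left(K^{2} + 4 u\right) + \sqrt{2} \sqrt{u}$ ($f{\left(u,K \right)} = \sqrt{2 u} + \left(4 u + K^{2}\right) K = \sqrt{2} \sqrt{u} + \left(K^{2} + 4 u\right) K = \sqrt{2} \sqrt{u} + K \left(K^{2} + 4 u\right) = K \left(K^{2} + 4 u\right) + \sqrt{2} \sqrt{u}$)
$\frac{1}{E{\left(-2854 \right)} + f{\left(246,\left(-1\right) 2561 \right)}} = \frac{1}{184 \left(-2854\right) + \left(\left(\left(-1\right) 2561\right)^{3} + \sqrt{2} \sqrt{246} + 4 \left(\left(-1\right) 2561\right) 246\right)} = \frac{1}{-525136 + \left(\left(-2561\right)^{3} + 2 \sqrt{123} + 4 \left(-2561\right) 246\right)} = \frac{1}{-525136 - \left(16799404505 - 2 \sqrt{123}\right)} = \frac{1}{-16799929641 + 2 \sqrt{123}}$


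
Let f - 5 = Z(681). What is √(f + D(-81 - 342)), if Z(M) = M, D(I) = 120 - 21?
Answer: √785 ≈ 28.018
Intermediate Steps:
D(I) = 99
f = 686 (f = 5 + 681 = 686)
√(f + D(-81 - 342)) = √(686 + 99) = √785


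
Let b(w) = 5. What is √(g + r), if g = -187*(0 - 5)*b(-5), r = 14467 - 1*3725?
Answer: 3*√1713 ≈ 124.17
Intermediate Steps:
r = 10742 (r = 14467 - 3725 = 10742)
g = 4675 (g = -187*(0 - 5)*5 = -(-935)*5 = -187*(-25) = 4675)
√(g + r) = √(4675 + 10742) = √15417 = 3*√1713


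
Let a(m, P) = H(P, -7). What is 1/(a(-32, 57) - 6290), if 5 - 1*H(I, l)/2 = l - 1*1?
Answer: -1/6264 ≈ -0.00015964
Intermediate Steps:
H(I, l) = 12 - 2*l (H(I, l) = 10 - 2*(l - 1*1) = 10 - 2*(l - 1) = 10 - 2*(-1 + l) = 10 + (2 - 2*l) = 12 - 2*l)
a(m, P) = 26 (a(m, P) = 12 - 2*(-7) = 12 + 14 = 26)
1/(a(-32, 57) - 6290) = 1/(26 - 6290) = 1/(-6264) = -1/6264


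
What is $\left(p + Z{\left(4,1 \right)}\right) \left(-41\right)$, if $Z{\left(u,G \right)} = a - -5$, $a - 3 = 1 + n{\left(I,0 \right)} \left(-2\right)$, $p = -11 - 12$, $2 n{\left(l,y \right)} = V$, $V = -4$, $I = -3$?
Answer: $410$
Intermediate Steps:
$n{\left(l,y \right)} = -2$ ($n{\left(l,y \right)} = \frac{1}{2} \left(-4\right) = -2$)
$p = -23$ ($p = -11 - 12 = -23$)
$a = 8$ ($a = 3 + \left(1 - -4\right) = 3 + \left(1 + 4\right) = 3 + 5 = 8$)
$Z{\left(u,G \right)} = 13$ ($Z{\left(u,G \right)} = 8 - -5 = 8 + 5 = 13$)
$\left(p + Z{\left(4,1 \right)}\right) \left(-41\right) = \left(-23 + 13\right) \left(-41\right) = \left(-10\right) \left(-41\right) = 410$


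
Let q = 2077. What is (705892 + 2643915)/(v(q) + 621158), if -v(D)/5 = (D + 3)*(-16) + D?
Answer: 3349807/777173 ≈ 4.3102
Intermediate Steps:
v(D) = 240 + 75*D (v(D) = -5*((D + 3)*(-16) + D) = -5*((3 + D)*(-16) + D) = -5*((-48 - 16*D) + D) = -5*(-48 - 15*D) = 240 + 75*D)
(705892 + 2643915)/(v(q) + 621158) = (705892 + 2643915)/((240 + 75*2077) + 621158) = 3349807/((240 + 155775) + 621158) = 3349807/(156015 + 621158) = 3349807/777173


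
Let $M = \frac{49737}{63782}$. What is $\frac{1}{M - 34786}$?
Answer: $- \frac{63782}{2218670915} \approx -2.8748 \cdot 10^{-5}$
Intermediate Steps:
$M = \frac{49737}{63782}$ ($M = 49737 \cdot \frac{1}{63782} = \frac{49737}{63782} \approx 0.7798$)
$\frac{1}{M - 34786} = \frac{1}{\frac{49737}{63782} - 34786} = \frac{1}{- \frac{2218670915}{63782}} = - \frac{63782}{2218670915}$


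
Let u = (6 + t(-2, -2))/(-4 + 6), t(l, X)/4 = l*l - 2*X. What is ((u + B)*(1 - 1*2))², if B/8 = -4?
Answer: 169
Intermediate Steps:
B = -32 (B = 8*(-4) = -32)
t(l, X) = -8*X + 4*l² (t(l, X) = 4*(l*l - 2*X) = 4*(l² - 2*X) = -8*X + 4*l²)
u = 19 (u = (6 + (-8*(-2) + 4*(-2)²))/(-4 + 6) = (6 + (16 + 4*4))/2 = (6 + (16 + 16))*(½) = (6 + 32)*(½) = 38*(½) = 19)
((u + B)*(1 - 1*2))² = ((19 - 32)*(1 - 1*2))² = (-13*(1 - 2))² = (-13*(-1))² = 13² = 169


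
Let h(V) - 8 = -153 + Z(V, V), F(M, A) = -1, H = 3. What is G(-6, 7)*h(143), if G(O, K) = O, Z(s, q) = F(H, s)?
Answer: 876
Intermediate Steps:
Z(s, q) = -1
h(V) = -146 (h(V) = 8 + (-153 - 1) = 8 - 154 = -146)
G(-6, 7)*h(143) = -6*(-146) = 876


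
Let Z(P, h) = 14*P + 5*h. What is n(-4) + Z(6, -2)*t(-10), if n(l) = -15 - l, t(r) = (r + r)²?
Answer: 29589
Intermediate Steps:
Z(P, h) = 5*h + 14*P
t(r) = 4*r² (t(r) = (2*r)² = 4*r²)
n(-4) + Z(6, -2)*t(-10) = (-15 - 1*(-4)) + (5*(-2) + 14*6)*(4*(-10)²) = (-15 + 4) + (-10 + 84)*(4*100) = -11 + 74*400 = -11 + 29600 = 29589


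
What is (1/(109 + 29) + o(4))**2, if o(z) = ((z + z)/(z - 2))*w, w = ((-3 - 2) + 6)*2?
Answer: 1221025/19044 ≈ 64.116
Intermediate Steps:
w = 2 (w = (-5 + 6)*2 = 1*2 = 2)
o(z) = 4*z/(-2 + z) (o(z) = ((z + z)/(z - 2))*2 = ((2*z)/(-2 + z))*2 = (2*z/(-2 + z))*2 = 4*z/(-2 + z))
(1/(109 + 29) + o(4))**2 = (1/(109 + 29) + 4*4/(-2 + 4))**2 = (1/138 + 4*4/2)**2 = (1/138 + 4*4*(1/2))**2 = (1/138 + 8)**2 = (1105/138)**2 = 1221025/19044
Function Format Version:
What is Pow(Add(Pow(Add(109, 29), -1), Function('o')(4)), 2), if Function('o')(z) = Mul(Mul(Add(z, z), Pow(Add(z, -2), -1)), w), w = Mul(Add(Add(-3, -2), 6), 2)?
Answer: Rational(1221025, 19044) ≈ 64.116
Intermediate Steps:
w = 2 (w = Mul(Add(-5, 6), 2) = Mul(1, 2) = 2)
Function('o')(z) = Mul(4, z, Pow(Add(-2, z), -1)) (Function('o')(z) = Mul(Mul(Add(z, z), Pow(Add(z, -2), -1)), 2) = Mul(Mul(Mul(2, z), Pow(Add(-2, z), -1)), 2) = Mul(Mul(2, z, Pow(Add(-2, z), -1)), 2) = Mul(4, z, Pow(Add(-2, z), -1)))
Pow(Add(Pow(Add(109, 29), -1), Function('o')(4)), 2) = Pow(Add(Pow(Add(109, 29), -1), Mul(4, 4, Pow(Add(-2, 4), -1))), 2) = Pow(Add(Pow(138, -1), Mul(4, 4, Pow(2, -1))), 2) = Pow(Add(Rational(1, 138), Mul(4, 4, Rational(1, 2))), 2) = Pow(Add(Rational(1, 138), 8), 2) = Pow(Rational(1105, 138), 2) = Rational(1221025, 19044)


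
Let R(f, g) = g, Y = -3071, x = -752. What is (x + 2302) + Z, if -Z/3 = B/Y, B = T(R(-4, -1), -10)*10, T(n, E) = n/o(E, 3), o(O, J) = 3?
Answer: 4760040/3071 ≈ 1550.0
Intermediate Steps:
T(n, E) = n/3
B = -10/3 (B = ((⅓)*(-1))*10 = -⅓*10 = -10/3 ≈ -3.3333)
Z = -10/3071 (Z = -(-10)/(-3071) = -(-10)*(-1)/3071 = -3*10/9213 = -10/3071 ≈ -0.0032563)
(x + 2302) + Z = (-752 + 2302) - 10/3071 = 1550 - 10/3071 = 4760040/3071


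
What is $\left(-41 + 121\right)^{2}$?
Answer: $6400$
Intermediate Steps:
$\left(-41 + 121\right)^{2} = 80^{2} = 6400$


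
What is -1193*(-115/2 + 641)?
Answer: -1392231/2 ≈ -6.9612e+5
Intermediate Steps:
-1193*(-115/2 + 641) = -1193*1167/2 = -1392231/2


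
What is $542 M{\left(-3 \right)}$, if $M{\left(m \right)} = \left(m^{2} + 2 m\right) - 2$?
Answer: $542$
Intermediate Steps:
$M{\left(m \right)} = -2 + m^{2} + 2 m$
$542 M{\left(-3 \right)} = 542 \left(-2 + \left(-3\right)^{2} + 2 \left(-3\right)\right) = 542 \left(-2 + 9 - 6\right) = 542 \cdot 1 = 542$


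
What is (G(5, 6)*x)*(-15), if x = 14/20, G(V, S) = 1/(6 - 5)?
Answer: -21/2 ≈ -10.500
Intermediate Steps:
G(V, S) = 1 (G(V, S) = 1/1 = 1)
x = 7/10 (x = 14*(1/20) = 7/10 ≈ 0.70000)
(G(5, 6)*x)*(-15) = (1*(7/10))*(-15) = (7/10)*(-15) = -21/2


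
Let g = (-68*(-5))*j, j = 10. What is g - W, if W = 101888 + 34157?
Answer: -132645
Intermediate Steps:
W = 136045
g = 3400 (g = -68*(-5)*10 = 340*10 = 3400)
g - W = 3400 - 1*136045 = 3400 - 136045 = -132645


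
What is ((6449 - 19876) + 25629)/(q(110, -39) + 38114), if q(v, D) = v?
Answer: 6101/19112 ≈ 0.31922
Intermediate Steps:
((6449 - 19876) + 25629)/(q(110, -39) + 38114) = ((6449 - 19876) + 25629)/(110 + 38114) = (-13427 + 25629)/38224 = 12202*(1/38224) = 6101/19112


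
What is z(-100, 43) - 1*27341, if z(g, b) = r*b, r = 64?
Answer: -24589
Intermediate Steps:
z(g, b) = 64*b
z(-100, 43) - 1*27341 = 64*43 - 1*27341 = 2752 - 27341 = -24589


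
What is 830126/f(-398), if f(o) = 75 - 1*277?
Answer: -415063/101 ≈ -4109.5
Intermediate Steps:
f(o) = -202 (f(o) = 75 - 277 = -202)
830126/f(-398) = 830126/(-202) = 830126*(-1/202) = -415063/101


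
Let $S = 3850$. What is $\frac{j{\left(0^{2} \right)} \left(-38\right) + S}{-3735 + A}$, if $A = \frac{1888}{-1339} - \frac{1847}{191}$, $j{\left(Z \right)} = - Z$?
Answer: $- \frac{492316825}{479028128} \approx -1.0277$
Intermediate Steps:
$A = - \frac{2833741}{255749}$ ($A = 1888 \left(- \frac{1}{1339}\right) - \frac{1847}{191} = - \frac{1888}{1339} - \frac{1847}{191} = - \frac{2833741}{255749} \approx -11.08$)
$\frac{j{\left(0^{2} \right)} \left(-38\right) + S}{-3735 + A} = \frac{- 0^{2} \left(-38\right) + 3850}{-3735 - \frac{2833741}{255749}} = \frac{\left(-1\right) 0 \left(-38\right) + 3850}{- \frac{958056256}{255749}} = \left(0 \left(-38\right) + 3850\right) \left(- \frac{255749}{958056256}\right) = \left(0 + 3850\right) \left(- \frac{255749}{958056256}\right) = 3850 \left(- \frac{255749}{958056256}\right) = - \frac{492316825}{479028128}$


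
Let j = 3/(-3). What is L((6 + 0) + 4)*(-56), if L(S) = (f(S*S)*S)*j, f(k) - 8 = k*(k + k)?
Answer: 11204480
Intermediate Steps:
f(k) = 8 + 2*k² (f(k) = 8 + k*(k + k) = 8 + k*(2*k) = 8 + 2*k²)
j = -1 (j = 3*(-⅓) = -1)
L(S) = -S*(8 + 2*S⁴) (L(S) = ((8 + 2*(S*S)²)*S)*(-1) = ((8 + 2*(S²)²)*S)*(-1) = ((8 + 2*S⁴)*S)*(-1) = (S*(8 + 2*S⁴))*(-1) = -S*(8 + 2*S⁴))
L((6 + 0) + 4)*(-56) = -2*((6 + 0) + 4)*(4 + ((6 + 0) + 4)⁴)*(-56) = -2*(6 + 4)*(4 + (6 + 4)⁴)*(-56) = -2*10*(4 + 10⁴)*(-56) = -2*10*(4 + 10000)*(-56) = -2*10*10004*(-56) = -200080*(-56) = 11204480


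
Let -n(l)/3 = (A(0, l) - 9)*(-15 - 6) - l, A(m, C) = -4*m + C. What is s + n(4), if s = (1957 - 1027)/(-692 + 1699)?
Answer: -304191/1007 ≈ -302.08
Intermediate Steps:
A(m, C) = C - 4*m
s = 930/1007 ≈ 0.92354
n(l) = -567 + 66*l (n(l) = -3*(((l - 4*0) - 9)*(-15 - 6) - l) = -3*(((l + 0) - 9)*(-21) - l) = -3*((l - 9)*(-21) - l) = -3*((-9 + l)*(-21) - l) = -3*((189 - 21*l) - l) = -3*(189 - 22*l) = -567 + 66*l)
s + n(4) = 930/1007 + (-567 + 66*4) = 930/1007 + (-567 + 264) = 930/1007 - 303 = -304191/1007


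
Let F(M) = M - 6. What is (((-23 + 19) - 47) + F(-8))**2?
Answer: 4225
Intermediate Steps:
F(M) = -6 + M
(((-23 + 19) - 47) + F(-8))**2 = (((-23 + 19) - 47) + (-6 - 8))**2 = ((-4 - 47) - 14)**2 = (-51 - 14)**2 = (-65)**2 = 4225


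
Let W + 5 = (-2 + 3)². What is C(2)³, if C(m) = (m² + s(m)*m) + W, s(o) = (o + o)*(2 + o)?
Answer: 32768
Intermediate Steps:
s(o) = 2*o*(2 + o) (s(o) = (2*o)*(2 + o) = 2*o*(2 + o))
W = -4 (W = -5 + (-2 + 3)² = -5 + 1² = -5 + 1 = -4)
C(m) = -4 + m² + 2*m²*(2 + m) (C(m) = (m² + (2*m*(2 + m))*m) - 4 = (m² + 2*m²*(2 + m)) - 4 = -4 + m² + 2*m²*(2 + m))
C(2)³ = (-4 + 2*2³ + 5*2²)³ = (-4 + 2*8 + 5*4)³ = (-4 + 16 + 20)³ = 32³ = 32768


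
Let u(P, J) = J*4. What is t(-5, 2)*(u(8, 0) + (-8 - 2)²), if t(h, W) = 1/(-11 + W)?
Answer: -100/9 ≈ -11.111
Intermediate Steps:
u(P, J) = 4*J
t(-5, 2)*(u(8, 0) + (-8 - 2)²) = (4*0 + (-8 - 2)²)/(-11 + 2) = (0 + (-10)²)/(-9) = -(0 + 100)/9 = -⅑*100 = -100/9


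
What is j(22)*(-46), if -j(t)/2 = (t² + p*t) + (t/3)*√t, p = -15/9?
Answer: 123464/3 + 2024*√22/3 ≈ 44319.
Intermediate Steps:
p = -5/3 (p = -15*⅑ = -5/3 ≈ -1.6667)
j(t) = -2*t² - 2*t^(3/2)/3 + 10*t/3 (j(t) = -2*((t² - 5*t/3) + (t/3)*√t) = -2*((t² - 5*t/3) + t^(3/2)/3) = -2*(t² - 5*t/3 + t^(3/2)/3) = -2*t² - 2*t^(3/2)/3 + 10*t/3)
j(22)*(-46) = (-2*22² - 44*√22/3 + (10/3)*22)*(-46) = (-2*484 - 44*√22/3 + 220/3)*(-46) = (-968 - 44*√22/3 + 220/3)*(-46) = (-2684/3 - 44*√22/3)*(-46) = 123464/3 + 2024*√22/3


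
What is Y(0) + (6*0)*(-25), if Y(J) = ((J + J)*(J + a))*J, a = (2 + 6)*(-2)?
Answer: 0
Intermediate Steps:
a = -16 (a = 8*(-2) = -16)
Y(J) = 2*J²*(-16 + J) (Y(J) = ((J + J)*(J - 16))*J = ((2*J)*(-16 + J))*J = (2*J*(-16 + J))*J = 2*J²*(-16 + J))
Y(0) + (6*0)*(-25) = 2*0²*(-16 + 0) + (6*0)*(-25) = 2*0*(-16) + 0*(-25) = 0 + 0 = 0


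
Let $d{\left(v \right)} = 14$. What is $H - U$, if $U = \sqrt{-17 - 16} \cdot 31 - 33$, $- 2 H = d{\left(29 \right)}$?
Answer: $26 - 31 i \sqrt{33} \approx 26.0 - 178.08 i$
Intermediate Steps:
$H = -7$ ($H = \left(- \frac{1}{2}\right) 14 = -7$)
$U = -33 + 31 i \sqrt{33}$ ($U = \sqrt{-33} \cdot 31 - 33 = i \sqrt{33} \cdot 31 - 33 = 31 i \sqrt{33} - 33 = -33 + 31 i \sqrt{33} \approx -33.0 + 178.08 i$)
$H - U = -7 - \left(-33 + 31 i \sqrt{33}\right) = -7 + \left(33 - 31 i \sqrt{33}\right) = 26 - 31 i \sqrt{33}$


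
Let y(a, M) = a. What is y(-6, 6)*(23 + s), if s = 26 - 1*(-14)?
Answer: -378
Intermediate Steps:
s = 40 (s = 26 + 14 = 40)
y(-6, 6)*(23 + s) = -6*(23 + 40) = -6*63 = -378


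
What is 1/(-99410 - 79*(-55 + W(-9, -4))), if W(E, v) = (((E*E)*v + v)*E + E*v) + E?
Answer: -1/330406 ≈ -3.0266e-6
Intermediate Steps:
W(E, v) = E + E*v + E*(v + v*E²) (W(E, v) = ((E²*v + v)*E + E*v) + E = ((v*E² + v)*E + E*v) + E = ((v + v*E²)*E + E*v) + E = (E*(v + v*E²) + E*v) + E = (E*v + E*(v + v*E²)) + E = E + E*v + E*(v + v*E²))
1/(-99410 - 79*(-55 + W(-9, -4))) = 1/(-99410 - 79*(-55 - 9*(1 + 2*(-4) - 4*(-9)²))) = 1/(-99410 - 79*(-55 - 9*(1 - 8 - 4*81))) = 1/(-99410 - 79*(-55 - 9*(1 - 8 - 324))) = 1/(-99410 - 79*(-55 - 9*(-331))) = 1/(-99410 - 79*(-55 + 2979)) = 1/(-99410 - 79*2924) = 1/(-99410 - 230996) = 1/(-330406) = -1/330406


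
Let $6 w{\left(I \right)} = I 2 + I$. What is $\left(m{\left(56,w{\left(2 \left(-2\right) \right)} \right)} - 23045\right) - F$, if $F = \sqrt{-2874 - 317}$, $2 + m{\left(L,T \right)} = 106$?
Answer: $-22941 - i \sqrt{3191} \approx -22941.0 - 56.489 i$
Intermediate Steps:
$w{\left(I \right)} = \frac{I}{2}$ ($w{\left(I \right)} = \frac{I 2 + I}{6} = \frac{2 I + I}{6} = \frac{3 I}{6} = \frac{I}{2}$)
$m{\left(L,T \right)} = 104$ ($m{\left(L,T \right)} = -2 + 106 = 104$)
$F = i \sqrt{3191}$ ($F = \sqrt{-3191} = i \sqrt{3191} \approx 56.489 i$)
$\left(m{\left(56,w{\left(2 \left(-2\right) \right)} \right)} - 23045\right) - F = \left(104 - 23045\right) - i \sqrt{3191} = -22941 - i \sqrt{3191}$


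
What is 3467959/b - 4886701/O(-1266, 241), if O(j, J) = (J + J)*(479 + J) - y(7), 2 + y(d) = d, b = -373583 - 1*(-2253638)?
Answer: -1596752699398/130488977385 ≈ -12.237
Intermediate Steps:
b = 1880055 (b = -373583 + 2253638 = 1880055)
y(d) = -2 + d
O(j, J) = -5 + 2*J*(479 + J) (O(j, J) = (J + J)*(479 + J) - (-2 + 7) = (2*J)*(479 + J) - 1*5 = 2*J*(479 + J) - 5 = -5 + 2*J*(479 + J))
3467959/b - 4886701/O(-1266, 241) = 3467959/1880055 - 4886701/(-5 + 2*241² + 958*241) = 3467959*(1/1880055) - 4886701/(-5 + 2*58081 + 230878) = 3467959/1880055 - 4886701/(-5 + 116162 + 230878) = 3467959/1880055 - 4886701/347035 = -1596752699398/130488977385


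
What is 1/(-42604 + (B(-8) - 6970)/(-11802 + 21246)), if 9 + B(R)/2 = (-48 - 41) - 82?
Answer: -4722/201179753 ≈ -2.3472e-5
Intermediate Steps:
B(R) = -360 (B(R) = -18 + 2*((-48 - 41) - 82) = -18 + 2*(-89 - 82) = -18 + 2*(-171) = -18 - 342 = -360)
1/(-42604 + (B(-8) - 6970)/(-11802 + 21246)) = 1/(-42604 + (-360 - 6970)/(-11802 + 21246)) = 1/(-42604 - 7330/9444) = 1/(-42604 - 7330*1/9444) = 1/(-42604 - 3665/4722) = 1/(-201179753/4722) = -4722/201179753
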